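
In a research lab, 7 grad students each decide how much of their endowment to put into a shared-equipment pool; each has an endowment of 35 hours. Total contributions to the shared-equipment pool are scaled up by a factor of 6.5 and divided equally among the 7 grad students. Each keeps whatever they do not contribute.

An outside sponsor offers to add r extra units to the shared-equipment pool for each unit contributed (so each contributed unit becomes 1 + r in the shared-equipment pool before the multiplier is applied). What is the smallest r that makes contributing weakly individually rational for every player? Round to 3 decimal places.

0.077

With matching at rate r, one contributed unit becomes (1 + r) in the shared-equipment pool and returns 6.5 × (1 + r) / 7 to the contributor.
Setting this equal to 1: 1 + r = 7/6.5 = 1.0769.
So the minimum matching rate is r = 1.0769 − 1 = 0.077.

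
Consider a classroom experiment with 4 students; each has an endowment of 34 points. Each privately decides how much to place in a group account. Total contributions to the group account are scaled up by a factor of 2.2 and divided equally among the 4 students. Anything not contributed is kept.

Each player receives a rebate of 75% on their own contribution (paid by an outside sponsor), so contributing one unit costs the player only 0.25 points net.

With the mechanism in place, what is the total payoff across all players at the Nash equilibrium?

401.20 points

Under the mechanism each unit contributed yields (2.2/4) / 0.25 = 2.2000 back to its contributor per unit of net cost, which exceeds 1, making full contribution the dominant choice for everyone.
At the Nash equilibrium everyone contributes 34. Group total payoff = 4 × (34 × 0.75 + 2.2 × 34) = 401.20.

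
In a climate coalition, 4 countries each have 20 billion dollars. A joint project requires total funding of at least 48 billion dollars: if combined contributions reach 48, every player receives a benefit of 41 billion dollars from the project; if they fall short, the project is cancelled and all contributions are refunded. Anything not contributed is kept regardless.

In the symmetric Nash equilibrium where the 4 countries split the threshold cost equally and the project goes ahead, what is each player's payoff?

Equal share of the threshold: 48/4 = 12.
At this profile no one gains by cutting their contribution: any cut drops the total below 48, the project is cancelled, contributions are refunded, and the deviator ends with 20, which is less than 20 − 12 + 41 = 49. Contributing more than 12 just wastes the excess. So contributing exactly 12 is a best response.
Each player's payoff: 20 − 12 + 41 = 49.

49 billion dollars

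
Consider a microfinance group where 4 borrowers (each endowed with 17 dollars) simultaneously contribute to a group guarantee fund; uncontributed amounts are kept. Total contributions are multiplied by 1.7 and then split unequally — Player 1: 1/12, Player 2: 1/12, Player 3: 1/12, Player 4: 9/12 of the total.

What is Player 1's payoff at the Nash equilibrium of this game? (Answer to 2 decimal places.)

19.41 dollars

A player with share s gets back 1.7·s per unit contributed, so full contribution is dominant for anyone with s > 1/1.7 = 0.5882 and zero contribution is dominant for anyone below.
The only share above 0.5882 is Player 4's 9/12, contributing 17; the remaining 3 contribute 0. Total contributed: 17.
Player 1 keeps 17 and receives 1.7 × 17 × 1/12 = 2.41 from the group guarantee fund, for a payoff of 19.41.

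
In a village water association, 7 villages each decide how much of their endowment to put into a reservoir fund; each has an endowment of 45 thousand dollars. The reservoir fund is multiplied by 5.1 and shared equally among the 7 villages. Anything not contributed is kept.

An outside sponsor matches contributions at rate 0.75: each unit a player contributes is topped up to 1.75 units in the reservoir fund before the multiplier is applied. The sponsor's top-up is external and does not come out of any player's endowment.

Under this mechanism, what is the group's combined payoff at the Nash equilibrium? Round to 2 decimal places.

2811.38 thousand dollars

The effective private return per unit is now 5.1 × 1.75 / 7 = 1.2750 > 1, so every player's dominant strategy flips to full contribution.
At the Nash equilibrium everyone contributes 45. Group total payoff = 5.1 × 1.75 × 315 = 2811.38.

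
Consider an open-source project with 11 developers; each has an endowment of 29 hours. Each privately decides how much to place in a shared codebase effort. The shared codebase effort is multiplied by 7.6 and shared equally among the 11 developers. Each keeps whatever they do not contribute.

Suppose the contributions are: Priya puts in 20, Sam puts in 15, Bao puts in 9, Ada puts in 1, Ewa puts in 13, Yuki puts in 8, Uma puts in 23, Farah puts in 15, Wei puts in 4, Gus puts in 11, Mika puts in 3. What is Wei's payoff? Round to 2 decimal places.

109.29 hours

Total contributed: 20 + 15 + 9 + 1 + 13 + 8 + 23 + 15 + 4 + 11 + 3 = 122.
Each receives 7.6 × 122 / 11 = 84.29 from the shared codebase effort.
Wei keeps 29 − 4 = 25, so Wei's payoff is 25 + 84.29 = 109.29.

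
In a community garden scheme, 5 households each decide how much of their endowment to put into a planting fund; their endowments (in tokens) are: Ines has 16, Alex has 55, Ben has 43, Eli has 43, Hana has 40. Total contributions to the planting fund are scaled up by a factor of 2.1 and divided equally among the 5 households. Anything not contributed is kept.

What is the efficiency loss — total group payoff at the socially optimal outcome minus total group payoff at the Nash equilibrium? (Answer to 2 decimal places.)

216.70 tokens

The private return per contributed unit is 2.1/5 = 0.4200 < 1 for every player regardless of endowment, so the Nash equilibrium is zero contribution and the group total is Σ E_j = 16 + 55 + 43 + 43 + 40 = 197.
Each contributed unit returns 2.100 to the group, so the social optimum is full contribution by everyone: group total = 2.100 × 197 = 413.70.
Efficiency loss = (2.100 − 1) × 197 = 216.70.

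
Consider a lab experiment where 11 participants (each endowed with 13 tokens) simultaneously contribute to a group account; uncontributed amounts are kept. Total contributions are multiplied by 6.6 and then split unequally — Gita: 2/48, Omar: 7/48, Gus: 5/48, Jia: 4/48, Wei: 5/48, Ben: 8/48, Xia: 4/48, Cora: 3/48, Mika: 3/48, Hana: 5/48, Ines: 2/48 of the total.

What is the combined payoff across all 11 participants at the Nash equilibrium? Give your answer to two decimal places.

215.80 tokens

Each unit j contributes comes back to j as 6.6 × (j's share), so j prefers to contribute only if that share exceeds 1/6.6 = 0.1515; otherwise keeping the unit dominates.
The only share above 0.1515 is Ben's 8/48, contributing 13; the remaining 10 contribute 0. Total contributed: 13.
The group account pays out 6.6 × 13 = 85.80 in total (split across the unequal shares, but the aggregate is all that matters for the group sum).
The 10 free-riders keep 13 each, adding 130. Group total = 130 + 85.80 = 215.80.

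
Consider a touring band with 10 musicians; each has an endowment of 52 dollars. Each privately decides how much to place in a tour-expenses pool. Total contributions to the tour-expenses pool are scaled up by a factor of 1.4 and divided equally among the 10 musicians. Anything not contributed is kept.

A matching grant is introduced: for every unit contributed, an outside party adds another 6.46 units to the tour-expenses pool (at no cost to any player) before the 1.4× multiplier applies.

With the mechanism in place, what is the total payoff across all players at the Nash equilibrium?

With the mechanism, a contributed unit returns 1.4 × 7.46 / 10 = 1.0444 per unit of net cost to the contributor — now above 1 — so contributing fully is weakly dominant for every player.
At the Nash equilibrium everyone contributes 52. Group total payoff = 1.4 × 7.46 × 520 = 5430.88.

5430.88 dollars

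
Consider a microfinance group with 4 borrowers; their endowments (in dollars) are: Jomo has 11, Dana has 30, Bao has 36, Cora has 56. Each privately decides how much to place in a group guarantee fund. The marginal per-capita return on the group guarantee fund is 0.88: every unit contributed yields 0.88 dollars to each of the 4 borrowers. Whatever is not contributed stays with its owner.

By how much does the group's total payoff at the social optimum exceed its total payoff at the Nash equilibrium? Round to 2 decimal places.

335.16 dollars

The private return per contributed unit is 0.88 < 1 for everyone, so the Nash equilibrium is zero contribution and the group total is Σ E_j = 11 + 30 + 36 + 56 = 133.
Each contributed unit returns 3.520 to the group, so the social optimum is full contribution by everyone: group total = 3.520 × 133 = 468.16.
Efficiency loss = (3.520 − 1) × 133 = 335.16.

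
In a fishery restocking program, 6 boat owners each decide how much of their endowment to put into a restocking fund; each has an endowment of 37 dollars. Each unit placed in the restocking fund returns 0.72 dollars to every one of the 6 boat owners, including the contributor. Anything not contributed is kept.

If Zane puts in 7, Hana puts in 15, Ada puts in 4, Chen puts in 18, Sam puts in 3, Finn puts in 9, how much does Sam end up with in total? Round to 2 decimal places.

74.32 dollars

Total contributed: 7 + 15 + 4 + 18 + 3 + 9 = 56.
Each receives 0.72 × 56 = 40.32 from the restocking fund.
Sam keeps 37 − 3 = 34, so Sam's payoff is 34 + 40.32 = 74.32.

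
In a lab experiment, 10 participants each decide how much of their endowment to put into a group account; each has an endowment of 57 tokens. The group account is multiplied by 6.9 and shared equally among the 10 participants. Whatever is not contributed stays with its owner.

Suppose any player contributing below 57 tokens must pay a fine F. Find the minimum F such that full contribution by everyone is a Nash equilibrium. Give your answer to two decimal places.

17.67 tokens

Given the others contribute fully, the best deviation is to contribute 0 (any partial contribution still incurs the fine and gives up units whose private return 0.6900 is below 1).
Deviating from 57 to 0 saves 57 tokens but forfeits the deviator's share of the drop in the group account: 6.9/10 × 57 = 39.33.
So the deviation gain is 57 − 39.33 = 17.67, and the fine must be at least 17.67 tokens to wipe it out.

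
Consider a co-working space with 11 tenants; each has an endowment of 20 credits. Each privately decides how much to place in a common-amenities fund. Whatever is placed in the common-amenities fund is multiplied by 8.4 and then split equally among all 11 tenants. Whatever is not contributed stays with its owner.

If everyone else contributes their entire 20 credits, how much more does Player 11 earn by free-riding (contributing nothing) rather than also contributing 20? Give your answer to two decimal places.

Switching from a contribution of 20 to 0 lets Player 11 keep an extra 20 credits, but lowers the common-amenities fund by 20, which costs Player 11 their own share of that drop: 8.4/11 × 20 = 15.27.
Net gain = 20 − 15.27 = 4.73. The private return per contributed unit (0.7636) is below 1, so free-riding is indeed the best response regardless of what the others do.

4.73 credits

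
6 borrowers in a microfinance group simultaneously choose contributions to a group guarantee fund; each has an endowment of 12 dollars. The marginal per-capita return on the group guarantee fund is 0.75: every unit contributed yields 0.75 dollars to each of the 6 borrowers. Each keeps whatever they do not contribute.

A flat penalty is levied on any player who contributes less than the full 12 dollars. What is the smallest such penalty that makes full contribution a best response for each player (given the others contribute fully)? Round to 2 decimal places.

3.00 dollars

Given the others contribute fully, the best deviation is to contribute 0 (any partial contribution still incurs the fine and gives up units whose private return 0.75 is below 1).
Deviating from 12 to 0 saves 12 dollars but forfeits the deviator's share of the drop in the group guarantee fund: 0.75 × 12 = 9.00.
So the deviation gain is 12 − 9.00 = 3.00, and the fine must be at least 3.00 dollars to wipe it out.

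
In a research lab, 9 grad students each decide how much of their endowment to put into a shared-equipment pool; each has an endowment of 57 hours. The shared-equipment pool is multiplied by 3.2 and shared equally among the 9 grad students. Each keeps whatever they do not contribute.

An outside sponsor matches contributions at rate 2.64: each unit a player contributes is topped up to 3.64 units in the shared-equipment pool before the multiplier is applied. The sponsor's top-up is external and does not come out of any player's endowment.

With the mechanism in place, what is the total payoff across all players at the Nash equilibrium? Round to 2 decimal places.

5975.42 hours

The effective private return per unit is now 3.2 × 3.64 / 9 = 1.2942 > 1, so every player's dominant strategy flips to full contribution.
At the Nash equilibrium everyone contributes 57. Group total payoff = 3.2 × 3.64 × 513 = 5975.42.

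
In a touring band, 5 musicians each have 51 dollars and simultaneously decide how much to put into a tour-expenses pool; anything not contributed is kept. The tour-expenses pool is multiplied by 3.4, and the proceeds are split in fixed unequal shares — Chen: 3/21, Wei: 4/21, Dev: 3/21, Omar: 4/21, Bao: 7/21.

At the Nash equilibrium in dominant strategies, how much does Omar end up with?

84.03 dollars

Each unit j contributes comes back to j as 3.4 × (j's share), so j prefers to contribute only if that share exceeds 1/3.4 = 0.2941; otherwise keeping the unit dominates.
Only Bao (7/21) clears that bar, contributing 51; the remaining 4 contribute 0. Total contributed: 51.
Omar keeps 51 and receives 3.4 × 51 × 4/21 = 33.03 from the tour-expenses pool, for a payoff of 84.03.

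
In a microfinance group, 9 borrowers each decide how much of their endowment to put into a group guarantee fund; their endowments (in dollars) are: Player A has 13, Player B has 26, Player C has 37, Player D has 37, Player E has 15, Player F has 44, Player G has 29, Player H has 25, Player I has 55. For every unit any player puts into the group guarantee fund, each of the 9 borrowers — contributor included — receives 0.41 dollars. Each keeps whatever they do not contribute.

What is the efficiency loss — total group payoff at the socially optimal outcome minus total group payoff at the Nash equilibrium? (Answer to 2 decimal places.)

755.89 dollars

The private return per contributed unit is 0.41 < 1 for everyone, so the Nash equilibrium is zero contribution and the group total is Σ E_j = 13 + 26 + 37 + 37 + 15 + 44 + 29 + 25 + 55 = 281.
Each contributed unit returns 3.690 to the group, so the social optimum is full contribution by everyone: group total = 3.690 × 281 = 1036.89.
Efficiency loss = (3.690 − 1) × 281 = 755.89.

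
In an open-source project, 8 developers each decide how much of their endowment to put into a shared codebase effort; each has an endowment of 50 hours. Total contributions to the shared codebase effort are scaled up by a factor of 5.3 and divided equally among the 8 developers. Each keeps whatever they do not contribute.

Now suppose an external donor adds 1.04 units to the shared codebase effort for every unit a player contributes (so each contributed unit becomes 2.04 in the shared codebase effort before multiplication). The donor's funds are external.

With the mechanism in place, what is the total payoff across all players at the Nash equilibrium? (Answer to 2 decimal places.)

4324.80 hours

Under the mechanism each unit contributed yields 5.3 × 2.04 / 8 = 1.3515 back to its contributor per unit of net cost, which exceeds 1, making full contribution the dominant choice for everyone.
At the Nash equilibrium everyone contributes 50. Group total payoff = 5.3 × 2.04 × 400 = 4324.80.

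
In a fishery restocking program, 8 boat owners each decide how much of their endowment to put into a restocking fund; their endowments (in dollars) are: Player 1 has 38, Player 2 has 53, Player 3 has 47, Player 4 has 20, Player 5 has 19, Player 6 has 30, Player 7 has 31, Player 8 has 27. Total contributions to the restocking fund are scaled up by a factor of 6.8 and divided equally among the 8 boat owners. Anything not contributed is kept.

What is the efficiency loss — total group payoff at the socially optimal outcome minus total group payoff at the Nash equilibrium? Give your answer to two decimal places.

The private return per contributed unit is 6.8/8 = 0.8500 < 1 for every player regardless of endowment, so the Nash equilibrium is zero contribution and the group total is Σ E_j = 38 + 53 + 47 + 20 + 19 + 30 + 31 + 27 = 265.
Each contributed unit returns 6.800 to the group, so the social optimum is full contribution by everyone: group total = 6.800 × 265 = 1802.00.
Efficiency loss = (6.800 − 1) × 265 = 1537.00.

1537.00 dollars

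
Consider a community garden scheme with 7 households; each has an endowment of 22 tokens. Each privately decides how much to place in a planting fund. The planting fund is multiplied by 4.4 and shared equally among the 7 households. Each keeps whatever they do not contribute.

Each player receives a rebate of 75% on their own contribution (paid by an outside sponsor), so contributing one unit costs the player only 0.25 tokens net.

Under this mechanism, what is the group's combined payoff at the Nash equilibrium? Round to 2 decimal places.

793.10 tokens

With the mechanism, a contributed unit returns (4.4/7) / 0.25 = 2.5143 per unit of net cost to the contributor — now above 1 — so contributing fully is weakly dominant for every player.
At the Nash equilibrium everyone contributes 22. Group total payoff = 7 × (22 × 0.75 + 4.4 × 22) = 793.10.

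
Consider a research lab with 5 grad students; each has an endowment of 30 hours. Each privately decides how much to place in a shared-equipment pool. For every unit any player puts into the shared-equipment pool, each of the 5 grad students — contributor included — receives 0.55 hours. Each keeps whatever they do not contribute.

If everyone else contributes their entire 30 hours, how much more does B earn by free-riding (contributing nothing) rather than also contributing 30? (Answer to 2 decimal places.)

Switching from a contribution of 30 to 0 lets B keep an extra 30 hours, but lowers the shared-equipment pool by 30, which costs B their own share of that drop: 0.55 × 30 = 16.50.
Net gain = 30 − 16.50 = 13.50. The private return per contributed unit (0.55) is below 1, so free-riding is indeed the best response regardless of what the others do.

13.50 hours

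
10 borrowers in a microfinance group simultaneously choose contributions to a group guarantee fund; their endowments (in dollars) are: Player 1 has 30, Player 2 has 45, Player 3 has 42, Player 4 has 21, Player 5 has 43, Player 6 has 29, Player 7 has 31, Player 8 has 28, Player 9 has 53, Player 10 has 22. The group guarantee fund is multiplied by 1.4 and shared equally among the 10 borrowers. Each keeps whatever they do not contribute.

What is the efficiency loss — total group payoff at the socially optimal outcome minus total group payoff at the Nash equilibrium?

137.60 dollars

The private return per contributed unit is 1.4/10 = 0.1400 < 1 for every player regardless of endowment, so the Nash equilibrium is zero contribution and the group total is Σ E_j = 30 + 45 + 42 + 21 + 43 + 29 + 31 + 28 + 53 + 22 = 344.
Each contributed unit returns 1.400 to the group, so the social optimum is full contribution by everyone: group total = 1.400 × 344 = 481.60.
Efficiency loss = (1.400 − 1) × 344 = 137.60.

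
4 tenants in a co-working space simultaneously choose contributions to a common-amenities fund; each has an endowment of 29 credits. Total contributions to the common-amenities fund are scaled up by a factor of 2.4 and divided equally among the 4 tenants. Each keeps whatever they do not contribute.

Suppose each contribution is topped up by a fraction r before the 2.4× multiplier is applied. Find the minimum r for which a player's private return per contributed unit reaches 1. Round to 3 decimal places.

0.667

With matching at rate r, one contributed unit becomes (1 + r) in the common-amenities fund and returns 2.4 × (1 + r) / 4 to the contributor.
Setting this equal to 1: 1 + r = 4/2.4 = 1.6667.
So the minimum matching rate is r = 1.6667 − 1 = 0.667.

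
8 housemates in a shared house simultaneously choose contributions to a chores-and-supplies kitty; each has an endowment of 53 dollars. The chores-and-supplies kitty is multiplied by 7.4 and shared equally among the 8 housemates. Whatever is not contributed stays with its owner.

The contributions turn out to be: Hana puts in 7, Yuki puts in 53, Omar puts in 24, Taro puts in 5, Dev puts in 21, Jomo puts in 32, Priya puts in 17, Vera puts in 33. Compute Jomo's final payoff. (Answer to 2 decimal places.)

198.60 dollars

Total contributed: 7 + 53 + 24 + 5 + 21 + 32 + 17 + 33 = 192.
Each receives 7.4 × 192 / 8 = 177.60 from the chores-and-supplies kitty.
Jomo keeps 53 − 32 = 21, so Jomo's payoff is 21 + 177.60 = 198.60.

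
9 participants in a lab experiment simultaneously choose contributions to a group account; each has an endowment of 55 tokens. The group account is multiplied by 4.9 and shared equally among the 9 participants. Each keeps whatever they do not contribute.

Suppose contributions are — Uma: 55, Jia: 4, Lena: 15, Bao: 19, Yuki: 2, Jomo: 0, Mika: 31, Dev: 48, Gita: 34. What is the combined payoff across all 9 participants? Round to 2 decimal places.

Total contributed: 55 + 4 + 15 + 19 + 2 + 0 + 31 + 48 + 34 = 208; total kept: 9 × 55 − 208 = 287.
The group account pays out 4.9 × 208 = 1019.20 in aggregate.
Group total = 287 + 1019.20 = 1306.20.

1306.20 tokens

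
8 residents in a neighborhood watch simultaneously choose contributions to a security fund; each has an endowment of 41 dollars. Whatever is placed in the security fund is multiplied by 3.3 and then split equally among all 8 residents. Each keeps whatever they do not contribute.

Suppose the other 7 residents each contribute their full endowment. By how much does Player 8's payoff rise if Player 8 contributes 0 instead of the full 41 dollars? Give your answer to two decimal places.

24.09 dollars

Switching from a contribution of 41 to 0 lets Player 8 keep an extra 41 dollars, but lowers the security fund by 41, which costs Player 8 their own share of that drop: 3.3/8 × 41 = 16.91.
Net gain = 41 − 16.91 = 24.09. The private return per contributed unit (0.4125) is below 1, so free-riding is indeed the best response regardless of what the others do.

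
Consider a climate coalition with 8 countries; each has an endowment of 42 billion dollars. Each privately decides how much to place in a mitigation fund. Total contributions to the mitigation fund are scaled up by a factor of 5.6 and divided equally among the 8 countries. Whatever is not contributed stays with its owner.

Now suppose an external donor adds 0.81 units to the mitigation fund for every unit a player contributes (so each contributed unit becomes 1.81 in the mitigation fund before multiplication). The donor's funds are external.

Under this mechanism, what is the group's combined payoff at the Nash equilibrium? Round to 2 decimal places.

3405.70 billion dollars

Under the mechanism each unit contributed yields 5.6 × 1.81 / 8 = 1.2670 back to its contributor per unit of net cost, which exceeds 1, making full contribution the dominant choice for everyone.
At the Nash equilibrium everyone contributes 42. Group total payoff = 5.6 × 1.81 × 336 = 3405.70.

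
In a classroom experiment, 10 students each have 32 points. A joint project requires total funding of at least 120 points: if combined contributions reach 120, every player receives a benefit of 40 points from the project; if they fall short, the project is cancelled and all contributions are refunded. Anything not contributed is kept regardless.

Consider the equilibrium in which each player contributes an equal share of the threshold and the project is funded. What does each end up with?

60 points

Equal share of the threshold: 120/10 = 12.
At this profile no one gains by cutting their contribution: any cut drops the total below 120, the project is cancelled, contributions are refunded, and the deviator ends with 32, which is less than 32 − 12 + 40 = 60. Contributing more than 12 just wastes the excess. So contributing exactly 12 is a best response.
Each player's payoff: 32 − 12 + 40 = 60.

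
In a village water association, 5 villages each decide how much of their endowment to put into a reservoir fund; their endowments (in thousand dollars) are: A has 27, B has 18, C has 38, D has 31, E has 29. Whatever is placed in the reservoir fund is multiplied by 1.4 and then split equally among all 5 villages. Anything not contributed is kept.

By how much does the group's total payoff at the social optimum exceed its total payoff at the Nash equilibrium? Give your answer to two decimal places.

57.20 thousand dollars

The private return per contributed unit is 1.4/5 = 0.2800 < 1 for every player regardless of endowment, so the Nash equilibrium is zero contribution and the group total is Σ E_j = 27 + 18 + 38 + 31 + 29 = 143.
Each contributed unit returns 1.400 to the group, so the social optimum is full contribution by everyone: group total = 1.400 × 143 = 200.20.
Efficiency loss = (1.400 − 1) × 143 = 57.20.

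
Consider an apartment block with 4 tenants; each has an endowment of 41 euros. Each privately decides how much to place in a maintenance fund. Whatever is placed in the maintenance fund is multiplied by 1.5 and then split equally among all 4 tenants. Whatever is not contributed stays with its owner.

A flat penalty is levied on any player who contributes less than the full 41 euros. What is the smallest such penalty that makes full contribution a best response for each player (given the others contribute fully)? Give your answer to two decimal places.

Given the others contribute fully, the best deviation is to contribute 0 (any partial contribution still incurs the fine and gives up units whose private return 0.3750 is below 1).
Deviating from 41 to 0 saves 41 euros but forfeits the deviator's share of the drop in the maintenance fund: 1.5/4 × 41 = 15.37.
So the deviation gain is 41 − 15.37 = 25.63, and the fine must be at least 25.63 euros to wipe it out.

25.63 euros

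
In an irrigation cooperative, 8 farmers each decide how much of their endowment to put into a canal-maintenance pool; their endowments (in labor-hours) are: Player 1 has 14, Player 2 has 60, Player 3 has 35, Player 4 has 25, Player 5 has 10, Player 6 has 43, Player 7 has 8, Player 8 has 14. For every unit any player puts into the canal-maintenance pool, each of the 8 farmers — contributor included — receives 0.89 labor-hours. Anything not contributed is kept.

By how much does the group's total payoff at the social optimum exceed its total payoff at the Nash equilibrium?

The private return per contributed unit is 0.89 < 1 for everyone, so the Nash equilibrium is zero contribution and the group total is Σ E_j = 14 + 60 + 35 + 25 + 10 + 43 + 8 + 14 = 209.
Each contributed unit returns 7.120 to the group, so the social optimum is full contribution by everyone: group total = 7.120 × 209 = 1488.08.
Efficiency loss = (7.120 − 1) × 209 = 1279.08.

1279.08 labor-hours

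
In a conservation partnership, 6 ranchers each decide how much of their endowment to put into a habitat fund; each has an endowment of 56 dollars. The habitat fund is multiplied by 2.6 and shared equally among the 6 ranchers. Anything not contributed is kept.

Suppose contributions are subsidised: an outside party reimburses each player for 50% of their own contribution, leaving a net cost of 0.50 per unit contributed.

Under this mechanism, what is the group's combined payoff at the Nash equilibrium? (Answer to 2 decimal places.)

336.00 dollars

Even with the mechanism, each unit contributed returns only (2.6/6) / 0.50 = 0.8667 per unit of net cost, so contributing nothing is still dominant.
Everyone keeps their endowment and the group total is 6 × 56 = 336.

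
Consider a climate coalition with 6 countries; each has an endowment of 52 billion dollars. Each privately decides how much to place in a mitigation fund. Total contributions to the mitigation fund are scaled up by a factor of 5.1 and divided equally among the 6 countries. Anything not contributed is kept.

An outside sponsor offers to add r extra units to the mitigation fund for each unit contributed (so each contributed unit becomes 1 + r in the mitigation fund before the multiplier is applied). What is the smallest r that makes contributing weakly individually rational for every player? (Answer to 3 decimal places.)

With matching at rate r, one contributed unit becomes (1 + r) in the mitigation fund and returns 5.1 × (1 + r) / 6 to the contributor.
Setting this equal to 1: 1 + r = 6/5.1 = 1.1765.
So the minimum matching rate is r = 1.1765 − 1 = 0.176.

0.176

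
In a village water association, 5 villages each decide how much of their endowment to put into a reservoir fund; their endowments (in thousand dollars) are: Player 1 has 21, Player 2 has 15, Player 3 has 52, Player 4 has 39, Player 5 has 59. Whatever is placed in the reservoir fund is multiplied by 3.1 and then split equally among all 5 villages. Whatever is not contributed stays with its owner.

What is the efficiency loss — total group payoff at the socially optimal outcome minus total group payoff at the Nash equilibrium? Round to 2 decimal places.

390.60 thousand dollars

The private return per contributed unit is 3.1/5 = 0.6200 < 1 for every player regardless of endowment, so the Nash equilibrium is zero contribution and the group total is Σ E_j = 21 + 15 + 52 + 39 + 59 = 186.
Each contributed unit returns 3.100 to the group, so the social optimum is full contribution by everyone: group total = 3.100 × 186 = 576.60.
Efficiency loss = (3.100 − 1) × 186 = 390.60.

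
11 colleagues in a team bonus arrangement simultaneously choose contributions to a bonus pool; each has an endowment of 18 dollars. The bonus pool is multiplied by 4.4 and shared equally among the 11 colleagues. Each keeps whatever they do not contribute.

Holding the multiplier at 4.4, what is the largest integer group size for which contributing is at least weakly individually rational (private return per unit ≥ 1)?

Private return per unit is 4.4/(group size), which is ≥ 1 whenever the group size is ≤ 4.4.
The largest such integer is 4.

4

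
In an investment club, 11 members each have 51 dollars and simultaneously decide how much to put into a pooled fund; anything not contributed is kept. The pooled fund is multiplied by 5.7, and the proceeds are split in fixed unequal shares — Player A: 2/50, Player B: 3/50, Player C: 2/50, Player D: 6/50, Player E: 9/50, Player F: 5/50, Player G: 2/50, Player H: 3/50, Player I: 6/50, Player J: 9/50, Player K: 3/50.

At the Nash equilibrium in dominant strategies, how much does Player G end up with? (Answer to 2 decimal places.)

74.26 dollars

For player j, contributing a unit is worthwhile iff 5.7 × (j's share) ≥ 1, i.e. iff j's share is at least 0.1754.
The shares above 0.1754 belong to Player E and Player J, contributing 51 each; the remaining 9 contribute 0. Total contributed: 102.
Player G keeps 51 and receives 5.7 × 102 × 2/50 = 23.26 from the pooled fund, for a payoff of 74.26.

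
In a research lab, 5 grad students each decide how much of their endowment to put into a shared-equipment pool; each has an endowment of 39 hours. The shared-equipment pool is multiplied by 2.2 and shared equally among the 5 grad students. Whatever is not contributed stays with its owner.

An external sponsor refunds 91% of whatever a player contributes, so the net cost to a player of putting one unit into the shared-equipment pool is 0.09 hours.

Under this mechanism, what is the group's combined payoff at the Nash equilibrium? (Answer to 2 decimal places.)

606.45 hours

The effective private return per unit is now (2.2/5) / 0.09 = 4.8889 > 1, so every player's dominant strategy flips to full contribution.
So the Nash equilibrium is full contribution by all 5; the group earns 5 × (39 × 0.91 + 2.2 × 39) = 606.45.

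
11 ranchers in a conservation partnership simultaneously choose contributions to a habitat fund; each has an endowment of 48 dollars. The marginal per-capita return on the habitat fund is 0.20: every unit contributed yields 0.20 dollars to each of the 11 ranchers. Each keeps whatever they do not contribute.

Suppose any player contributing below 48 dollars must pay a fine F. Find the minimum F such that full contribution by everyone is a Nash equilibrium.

Given the others contribute fully, the best deviation is to contribute 0 (any partial contribution still incurs the fine and gives up units whose private return 0.20 is below 1).
Deviating from 48 to 0 saves 48 dollars but forfeits the deviator's share of the drop in the habitat fund: 0.20 × 48 = 9.60.
So the deviation gain is 48 − 9.60 = 38.40, and the fine must be at least 38.40 dollars to wipe it out.

38.40 dollars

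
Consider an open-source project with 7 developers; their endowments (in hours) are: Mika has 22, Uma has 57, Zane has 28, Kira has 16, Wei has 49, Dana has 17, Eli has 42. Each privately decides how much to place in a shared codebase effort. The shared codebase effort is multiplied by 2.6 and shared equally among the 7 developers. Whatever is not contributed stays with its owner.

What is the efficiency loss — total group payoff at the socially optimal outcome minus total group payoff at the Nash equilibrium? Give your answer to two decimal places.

The private return per contributed unit is 2.6/7 = 0.3714 < 1 for every player regardless of endowment, so the Nash equilibrium is zero contribution and the group total is Σ E_j = 22 + 57 + 28 + 16 + 49 + 17 + 42 = 231.
Each contributed unit returns 2.600 to the group, so the social optimum is full contribution by everyone: group total = 2.600 × 231 = 600.60.
Efficiency loss = (2.600 − 1) × 231 = 369.60.

369.60 hours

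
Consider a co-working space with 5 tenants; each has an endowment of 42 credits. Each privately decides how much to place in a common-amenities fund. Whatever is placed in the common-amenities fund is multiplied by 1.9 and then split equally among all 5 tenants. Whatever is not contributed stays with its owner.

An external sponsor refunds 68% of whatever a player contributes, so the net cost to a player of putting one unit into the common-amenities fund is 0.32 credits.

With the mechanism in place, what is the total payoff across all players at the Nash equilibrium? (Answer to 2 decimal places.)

Under the mechanism each unit contributed yields (1.9/5) / 0.32 = 1.1875 back to its contributor per unit of net cost, which exceeds 1, making full contribution the dominant choice for everyone.
So the Nash equilibrium is full contribution by all 5; the group earns 5 × (42 × 0.68 + 1.9 × 42) = 541.80.

541.80 credits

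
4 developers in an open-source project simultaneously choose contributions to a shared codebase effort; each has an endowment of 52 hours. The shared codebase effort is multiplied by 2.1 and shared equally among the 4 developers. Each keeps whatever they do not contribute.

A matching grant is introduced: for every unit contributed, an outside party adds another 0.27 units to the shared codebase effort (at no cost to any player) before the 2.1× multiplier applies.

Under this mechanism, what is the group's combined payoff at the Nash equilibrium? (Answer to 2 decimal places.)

208.00 hours

Even with the mechanism, each unit contributed returns only 2.1 × 1.27 / 4 = 0.6668 per unit of net cost, so contributing nothing is still dominant.
At the Nash equilibrium no one contributes; group total payoff = 4 × 52 = 208.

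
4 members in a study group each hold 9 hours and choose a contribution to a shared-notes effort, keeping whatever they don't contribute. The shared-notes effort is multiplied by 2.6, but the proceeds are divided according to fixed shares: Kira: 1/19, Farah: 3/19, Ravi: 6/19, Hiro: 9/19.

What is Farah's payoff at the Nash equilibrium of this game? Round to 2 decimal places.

12.69 hours

Player j's private return per contributed unit is 2.6 × (j's share). Contributing is weakly dominant for j when that share is at least 1/2.6 = 0.3846, and contributing 0 is dominant otherwise.
The only share above 0.3846 is Hiro's 9/19, contributing 9; the remaining 3 contribute 0. Total contributed: 9.
Farah keeps 9 and receives 2.6 × 9 × 3/19 = 3.69 from the shared-notes effort, for a payoff of 12.69.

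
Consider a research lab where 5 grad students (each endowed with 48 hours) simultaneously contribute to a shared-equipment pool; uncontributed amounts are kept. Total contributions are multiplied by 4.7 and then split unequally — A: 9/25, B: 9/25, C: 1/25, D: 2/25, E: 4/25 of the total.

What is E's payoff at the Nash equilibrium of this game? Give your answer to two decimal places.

120.19 hours

Player j's private return per contributed unit is 4.7 × (j's share). Contributing is weakly dominant for j when that share is at least 1/4.7 = 0.2128, and contributing 0 is dominant otherwise.
The shares above 0.2128 belong to A and B, contributing 48 each; the remaining 3 contribute 0. Total contributed: 96.
E keeps 48 and receives 4.7 × 96 × 4/25 = 72.19 from the shared-equipment pool, for a payoff of 120.19.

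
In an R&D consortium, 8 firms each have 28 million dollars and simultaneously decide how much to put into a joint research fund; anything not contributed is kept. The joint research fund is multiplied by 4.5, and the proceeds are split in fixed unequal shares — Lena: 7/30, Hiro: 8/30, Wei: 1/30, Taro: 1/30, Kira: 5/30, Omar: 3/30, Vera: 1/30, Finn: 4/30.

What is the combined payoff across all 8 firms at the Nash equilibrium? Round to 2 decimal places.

Player j's private return per contributed unit is 4.5 × (j's share). Contributing is weakly dominant for j when that share is at least 1/4.5 = 0.2222, and contributing 0 is dominant otherwise.
Lena and Hiro clear that bar, contributing 28 each; the remaining 6 contribute 0. Total contributed: 56.
The joint research fund pays out 4.5 × 56 = 252.00 in total (split across the unequal shares, but the aggregate is all that matters for the group sum).
The 6 free-riders keep 28 each, adding 168. Group total = 168 + 252.00 = 420.00.

420.00 million dollars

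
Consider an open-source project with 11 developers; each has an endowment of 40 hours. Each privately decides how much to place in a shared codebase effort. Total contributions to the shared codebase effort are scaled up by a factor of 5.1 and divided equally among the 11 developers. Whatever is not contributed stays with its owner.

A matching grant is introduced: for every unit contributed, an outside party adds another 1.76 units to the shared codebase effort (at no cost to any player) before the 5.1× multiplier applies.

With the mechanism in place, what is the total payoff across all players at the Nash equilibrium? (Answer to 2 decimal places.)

The effective private return per unit is now 5.1 × 2.76 / 11 = 1.2796 > 1, so every player's dominant strategy flips to full contribution.
So the Nash equilibrium is full contribution by all 11; the group earns 5.1 × 2.76 × 440 = 6193.44.

6193.44 hours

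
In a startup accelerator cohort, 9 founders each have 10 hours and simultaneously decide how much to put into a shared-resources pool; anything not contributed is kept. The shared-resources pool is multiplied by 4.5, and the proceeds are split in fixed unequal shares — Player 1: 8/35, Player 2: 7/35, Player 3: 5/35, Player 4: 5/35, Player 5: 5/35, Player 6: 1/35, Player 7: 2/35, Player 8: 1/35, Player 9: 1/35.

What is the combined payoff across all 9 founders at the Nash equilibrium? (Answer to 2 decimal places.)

125.00 hours

Player j's private return per contributed unit is 4.5 × (j's share). Contributing is weakly dominant for j when that share is at least 1/4.5 = 0.2222, and contributing 0 is dominant otherwise.
Player 1 alone (share 8/35) is above the threshold, contributing 10; the remaining 8 contribute 0. Total contributed: 10.
The shared-resources pool pays out 4.5 × 10 = 45.00 in total (split across the unequal shares, but the aggregate is all that matters for the group sum).
The 8 free-riders keep 10 each, adding 80. Group total = 80 + 45.00 = 125.00.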